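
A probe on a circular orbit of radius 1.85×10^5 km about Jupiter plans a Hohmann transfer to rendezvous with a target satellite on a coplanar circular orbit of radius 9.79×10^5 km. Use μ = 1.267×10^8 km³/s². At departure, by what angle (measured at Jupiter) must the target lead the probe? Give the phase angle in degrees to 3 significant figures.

φ = 97.5°

The Hohmann ellipse has a_t = (r₁ + r₂)/2 = 5.820×10^5 km.
Transfer time t = π√(a_t³/μ) = 1.239×10^5 s.
The target's mean motion on its circular orbit is ω₂ = √(μ/r₂³) = 1.162×10^-5 rad/s.
Angle swept by the target during transfer: ω₂·t = 1.440 rad = 82.51°.
The probe traverses 180° on the transfer ellipse, so the target must lead by 180° − 82.51° = 97.5°.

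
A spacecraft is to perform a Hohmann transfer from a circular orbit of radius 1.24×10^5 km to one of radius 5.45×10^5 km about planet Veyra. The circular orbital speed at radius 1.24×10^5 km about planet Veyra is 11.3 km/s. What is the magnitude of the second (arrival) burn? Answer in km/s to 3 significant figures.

Δv₂ = 2.11 km/s

From the circular-orbit relation v² = μ/r at r = 1.24×10^5 km: μ = v²r = (11.3)² × 1.24×10^5 = 1.58336×10^7 km³/s².
The Hohmann ellipse has a_t = (r₁ + r₂)/2 = 3.345×10^5 km.
On the circular orbit at r = 5.450×10^5 km, v_c = √(μ/r) = 5.390 km/s.
Vis-viva on the transfer ellipse at r = 5.450×10^5 km gives v_t = √[μ(2/r − 1/a_t)] = 3.282 km/s.
Δv₂ = |v_t − v_c| = |3.282 − 5.390| = 2.108 km/s.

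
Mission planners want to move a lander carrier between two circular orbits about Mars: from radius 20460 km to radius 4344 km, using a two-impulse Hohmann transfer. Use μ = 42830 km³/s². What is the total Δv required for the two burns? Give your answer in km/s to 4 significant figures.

Transfer-ellipse semi-major axis a_t = (r₁ + r₂)/2 = (20460 + 4344)/2 = 12402 km.
At r₁ the circular-orbit speed is v₁ = √(μ/r₁) = 1.44684 km/s.
On the transfer ellipse at r₁, vis-viva gives v_a = √[μ(2/r₁ − 1/a_t)] = 0.856289 km/s.
First burn Δv₁ = |v_a − v₁| = 0.5906 km/s.
At r₂, v₂ = √(μ/r₂) = 3.1400 km/s.
Transfer-orbit speed at r₂: v_p = √[μ(2/r₂ − 1/a_t)] = 4.0331 km/s.
Second burn Δv₂ = |v₂ − v_p| = 0.8931 km/s.
Total Δv = Δv₁ + Δv₂ = 1.484 km/s.

Δv = 1.484 km/s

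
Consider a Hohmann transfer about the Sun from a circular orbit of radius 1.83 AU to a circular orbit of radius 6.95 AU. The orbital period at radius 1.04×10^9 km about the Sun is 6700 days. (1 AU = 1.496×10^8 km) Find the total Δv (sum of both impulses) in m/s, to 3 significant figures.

From Kepler's third law T² = 4π²r³/μ at r = 1.04×10^9 km, T = 6700 days = 6700 × 86400 s = 5.7888×10^8 s: μ = 4π²r³/T² = 1.32520×10^11 km³/s².
In km: r₁ = 1.83 × 1.496×10^8 = 2.73768×10^8 km; r₂ = 6.95 × 1.496×10^8 = 1.03972×10^9 km.
Semi-major axis of the transfer orbit: a_t = (2.73768×10^8 + 1.03972×10^9)/2 = 6.56744×10^8 km.
At r₁ the circular-orbit speed is v₁ = √(μ/r₁) = 22.0014 km/s.
Transfer-orbit speed at r₁ (vis-viva): v_p = √[μ(2/r₁ − 1/a_t)] = 27.6828 km/s.
First burn Δv₁ = |v_p − v₁| = 5.681 km/s.
At r₂, v₂ = √(μ/r₂) = 11.29 km/s.
Transfer-orbit speed at r₂: v_a = √[μ(2/r₂ − 1/a_t)] = 7.289 km/s.
Second burn Δv₂ = |v₂ − v_a| = 4.001 km/s.
Δv = Δv₁ + Δv₂ = 5.681 + 4.001 = 9.682 km/s.

Δv = 9680 m/s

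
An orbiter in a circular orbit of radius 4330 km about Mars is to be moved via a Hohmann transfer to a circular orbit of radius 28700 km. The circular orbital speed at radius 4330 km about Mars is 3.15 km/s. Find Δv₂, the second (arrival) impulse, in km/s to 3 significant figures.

Δv₂ = 0.597 km/s

From the circular-orbit relation v² = μ/r at r = 4330 km: μ = v²r = (3.15)² × 4330 = 42964.4 km³/s².
Transfer-ellipse semi-major axis a_t = (r₁ + r₂)/2 = (4330 + 28700)/2 = 16515 km.
On the circular orbit at r = 28700 km, v_c = √(μ/r) = 1.2235 km/s.
Transfer-orbit speed at the same r (vis-viva, a = a_t): v_t = √[μ(2/r − 1/a_t)] = 0.62650 km/s.
Δv₂ = |v_t − v_c| = |0.62650 − 1.2235| = 0.5970 km/s.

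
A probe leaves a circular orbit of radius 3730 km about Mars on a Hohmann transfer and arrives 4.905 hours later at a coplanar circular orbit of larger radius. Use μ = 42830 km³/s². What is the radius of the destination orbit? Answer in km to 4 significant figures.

Transfer time t = 4.905 hours = 17658 s, and t = π√(a_t³/μ).
So a_t = (μ t²/π²)^(1/3) = (42830 × (17658)² / π²)^(1/3) = 11061 km.
Since a_t = (r₁ + r₂)/2, r₂ = 2a_t − r₁ = 2×11061 − 3730 = 18392 km.

r₂ = 18390 km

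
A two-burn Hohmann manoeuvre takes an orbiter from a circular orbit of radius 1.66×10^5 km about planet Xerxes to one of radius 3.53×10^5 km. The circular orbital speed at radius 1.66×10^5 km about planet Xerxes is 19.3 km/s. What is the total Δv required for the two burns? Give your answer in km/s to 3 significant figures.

From the circular-orbit relation v² = μ/r at r = 1.66×10^5 km: μ = v²r = (19.3)² × 1.66×10^5 = 6.18333×10^7 km³/s².
Transfer-ellipse semi-major axis a_t = (r₁ + r₂)/2 = (1.660×10^5 + 3.530×10^5)/2 = 2.595×10^5 km.
At r₁ the circular-orbit speed is v₁ = √(μ/r₁) = 19.30 km/s.
On the transfer ellipse at r₁, v² = μ(2/r − 1/a) gives v_p = √[μ(2/r₁ − 1/a_t)] = 22.51 km/s.
First burn Δv₁ = |v_p − v₁| = 3.210 km/s.
Circular speed at r₂: v₂ = √(μ/r₂) = 13.24 km/s.
Transfer-orbit speed at r₂: v_a = √[μ(2/r₂ − 1/a_t)] = 10.59 km/s.
Second burn Δv₂ = |v₂ − v_a| = 2.650 km/s.
Total Δv = Δv₁ + Δv₂ = 5.860 km/s.

Δv = 5.86 km/s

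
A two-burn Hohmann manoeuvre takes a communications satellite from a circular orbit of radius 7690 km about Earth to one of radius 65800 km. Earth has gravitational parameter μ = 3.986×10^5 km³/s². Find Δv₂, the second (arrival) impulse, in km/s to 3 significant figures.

Δv₂ = 1.34 km/s

Transfer-ellipse semi-major axis a_t = (r₁ + r₂)/2 = (7690 + 65800)/2 = 36745 km.
On the circular orbit at r = 65800 km, v_c = √(μ/r) = 2.461 km/s.
Transfer-orbit speed at the same r (vis-viva, a = a_t): v_t = √[μ(2/r − 1/a_t)] = 1.126 km/s.
Δv₂ = |v_t − v_c| = |1.126 − 2.461| = 1.335 km/s.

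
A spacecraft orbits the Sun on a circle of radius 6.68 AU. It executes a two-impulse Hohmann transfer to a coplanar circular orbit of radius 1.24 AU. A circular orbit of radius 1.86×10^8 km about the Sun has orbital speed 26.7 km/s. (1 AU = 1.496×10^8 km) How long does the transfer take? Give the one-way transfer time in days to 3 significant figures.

t = 1440 days

From the circular-orbit relation v² = μ/r at r = 1.86×10^8 km: μ = v²r = (26.7)² × 1.86×10^8 = 1.32598×10^11 km³/s².
In km: r₁ = 6.68 × 1.496×10^8 = 9.99328×10^8 km; r₂ = 1.24 × 1.496×10^8 = 1.85504×10^8 km.
Semi-major axis of the transfer orbit: a_t = (9.99328×10^8 + 1.85504×10^8)/2 = 5.92416×10^8 km.
Half the transfer-orbit period gives t = π√(a_t³/μ) = 1.244×10^8 s.
Converting: 1.244×10^8 s ÷ 86400 s/day = 1440 days.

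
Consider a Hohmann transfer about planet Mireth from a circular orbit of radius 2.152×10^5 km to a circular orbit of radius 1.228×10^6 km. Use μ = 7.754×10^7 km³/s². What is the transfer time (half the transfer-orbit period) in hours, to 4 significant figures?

t = 60.75 hours

Transfer-ellipse semi-major axis a_t = (r₁ + r₂)/2 = (2.152×10^5 + 1.228×10^6)/2 = 7.216×10^5 km.
Half the transfer-orbit period gives t = π√(a_t³/μ) = 2.187×10^5 s.
Converting: 2.187×10^5 s ÷ 3600 s/hour = 60.75 hours.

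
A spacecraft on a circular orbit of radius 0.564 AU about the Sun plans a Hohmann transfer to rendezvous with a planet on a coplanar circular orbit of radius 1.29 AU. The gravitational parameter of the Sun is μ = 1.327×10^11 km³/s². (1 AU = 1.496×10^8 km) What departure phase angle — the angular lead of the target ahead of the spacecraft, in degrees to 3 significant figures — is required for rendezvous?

In km: r₁ = 0.564 × 1.496×10^8 = 8.43744×10^7 km; r₂ = 1.29 × 1.496×10^8 = 1.92984×10^8 km.
The Hohmann ellipse has a_t = (r₁ + r₂)/2 = 1.386792×10^8 km.
Transfer time t = π√(a_t³/μ) = 1.4084×10^7 s.
Target angular speed ω₂ = √(μ/r₂³) = 1.3588×10^-7 rad/s.
Angle swept by the target during transfer: ω₂·t = 1.9137 rad = 109.6°.
Arrival is 180° from departure on the ellipse, so φ = 180° − 109.6° = 70.4°.

φ = 70.4°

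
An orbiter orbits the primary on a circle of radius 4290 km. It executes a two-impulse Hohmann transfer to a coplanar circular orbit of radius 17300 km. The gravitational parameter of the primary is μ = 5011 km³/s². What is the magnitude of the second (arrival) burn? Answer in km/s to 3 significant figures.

Transfer-ellipse semi-major axis a_t = (r₁ + r₂)/2 = (4290 + 17300)/2 = 10795 km.
On the circular orbit at r = 17300 km, v_c = √(μ/r) = 0.5382 km/s.
Transfer-orbit speed at the same r (vis-viva, a = a_t): v_t = √[μ(2/r − 1/a_t)] = 0.3393 km/s.
Δv₂ = |v_t − v_c| = |0.3393 − 0.5382| = 0.1989 km/s.

Δv₂ = 0.199 km/s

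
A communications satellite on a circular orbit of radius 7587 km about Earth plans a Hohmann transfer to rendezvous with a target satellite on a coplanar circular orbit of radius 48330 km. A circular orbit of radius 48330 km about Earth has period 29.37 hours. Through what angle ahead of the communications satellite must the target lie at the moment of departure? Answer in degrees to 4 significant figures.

φ = 100.8°

From Kepler's third law T² = 4π²r³/μ at r = 48330 km, T = 29.37 hours = 29.37 × 3600 s = 1.05732×10^5 s: μ = 4π²r³/T² = 3.98655×10^5 km³/s².
The Hohmann ellipse has a_t = (r₁ + r₂)/2 = 27958.5 km.
The half-period of the transfer ellipse is t = π√(a_t³/μ) = 23260 s.
Target angular speed ω₂ = √(μ/r₂³) = 5.943×10^-5 rad/s.
Angle swept by the target during transfer: ω₂·t = 1.3823 rad = 79.20°.
Arrival is 180° from departure on the ellipse, so φ = 180° − 79.20° = 100.8°.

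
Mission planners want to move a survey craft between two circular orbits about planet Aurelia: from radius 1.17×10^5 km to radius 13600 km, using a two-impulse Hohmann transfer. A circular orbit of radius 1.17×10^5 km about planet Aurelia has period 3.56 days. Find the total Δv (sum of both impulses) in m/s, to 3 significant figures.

Δv = 3670 m/s

From Kepler's third law T² = 4π²r³/μ at r = 1.17×10^5 km, T = 3.56 days = 3.56 × 86400 s = 3.07584×10^5 s: μ = 4π²r³/T² = 6.68328×10^5 km³/s².
The Hohmann ellipse has a_t = (r₁ + r₂)/2 = 65300 km.
Circular speed at r₁: v₁ = √(μ/r₁) = √(6.68328×10^5/1.170×10^5) = 2.3900 km/s.
On the transfer ellipse at r₁, vis-viva gives v_a = √[μ(2/r₁ − 1/a_t)] = 1.0907 km/s.
First burn Δv₁ = |v_a − v₁| = 1.2993 km/s.
At r₂, v₂ = √(μ/r₂) = 7.0101 km/s.
Transfer-orbit speed at r₂: v_p = √[μ(2/r₂ − 1/a_t)] = 9.3834 km/s.
Second burn Δv₂ = |v₂ − v_p| = 2.3733 km/s.
Δv = Δv₁ + Δv₂ = 1.2993 + 2.3733 = 3.673 km/s.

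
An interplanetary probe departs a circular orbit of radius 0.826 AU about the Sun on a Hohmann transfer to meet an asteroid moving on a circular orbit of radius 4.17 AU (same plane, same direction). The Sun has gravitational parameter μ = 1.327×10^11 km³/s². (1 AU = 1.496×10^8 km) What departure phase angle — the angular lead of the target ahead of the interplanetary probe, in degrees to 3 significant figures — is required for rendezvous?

In km: r₁ = 0.826 × 1.496×10^8 = 1.235696×10^8 km; r₂ = 4.17 × 1.496×10^8 = 6.23832×10^8 km.
Semi-major axis of the transfer orbit: a_t = (1.235696×10^8 + 6.23832×10^8)/2 = 3.737008×10^8 km.
Transfer time t = π√(a_t³/μ) = 6.230×10^7 s.
Target angular speed ω₂ = √(μ/r₂³) = 2.338×10^-8 rad/s.
Angle swept by the target during transfer: ω₂·t = 1.4566 rad = 83.46°.
Arrival is 180° from departure on the ellipse, so φ = 180° − 83.46° = 96.5°.

φ = 96.5°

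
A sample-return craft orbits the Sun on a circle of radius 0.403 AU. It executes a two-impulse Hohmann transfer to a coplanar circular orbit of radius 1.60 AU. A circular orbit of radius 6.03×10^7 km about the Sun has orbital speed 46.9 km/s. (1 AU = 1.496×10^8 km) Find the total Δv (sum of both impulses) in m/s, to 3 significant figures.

Δv = 21000 m/s

From the circular-orbit relation v² = μ/r at r = 6.03×10^7 km: μ = v²r = (46.9)² × 6.03×10^7 = 1.32636×10^11 km³/s².
In km: r₁ = 0.403 × 1.496×10^8 = 6.02888×10^7 km; r₂ = 1.60 × 1.496×10^8 = 2.3936×10^8 km.
The Hohmann ellipse has a_t = (r₁ + r₂)/2 = 1.498244×10^8 km.
At r₁ the circular-orbit speed is v₁ = √(μ/r₁) = 46.904 km/s.
On the transfer ellipse at r₁, v² = μ(2/r − 1/a) gives v_p = √[μ(2/r₁ − 1/a_t)] = 59.285 km/s.
First burn Δv₁ = |v_p − v₁| = 12.38 km/s.
Circular speed at r₂: v₂ = √(μ/r₂) = 23.540 km/s.
Transfer-orbit speed at r₂: v_a = √[μ(2/r₂ − 1/a_t)] = 14.933 km/s.
Second burn Δv₂ = |v₂ − v_a| = 8.607 km/s.
Δv = Δv₁ + Δv₂ = 12.38 + 8.607 = 20.99 km/s.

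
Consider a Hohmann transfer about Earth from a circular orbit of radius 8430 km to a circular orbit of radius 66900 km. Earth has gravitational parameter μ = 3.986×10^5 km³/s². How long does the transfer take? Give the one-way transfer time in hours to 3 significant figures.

Transfer-ellipse semi-major axis a_t = (r₁ + r₂)/2 = (8430 + 66900)/2 = 37665 km.
By Kepler's third law the transfer-orbit period is T = 2π√(a_t³/μ), so t = T/2 = 36370 s.
Converting: 36370 s ÷ 3600 s/hour = 10.1 hours.

t = 10.1 hours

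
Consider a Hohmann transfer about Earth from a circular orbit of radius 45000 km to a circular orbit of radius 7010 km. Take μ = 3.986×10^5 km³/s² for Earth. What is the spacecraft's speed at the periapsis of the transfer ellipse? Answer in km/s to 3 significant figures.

Semi-major axis of the transfer orbit: a_t = (45000 + 7010)/2 = 26005 km.
At periapsis, r = 7010 km.
Vis-viva: v = √[μ(2/r − 1/a_t)] = √[3.986×10^5 × (2/7010 − 1/26005)] = 9.919 km/s.

v = 9.92 km/s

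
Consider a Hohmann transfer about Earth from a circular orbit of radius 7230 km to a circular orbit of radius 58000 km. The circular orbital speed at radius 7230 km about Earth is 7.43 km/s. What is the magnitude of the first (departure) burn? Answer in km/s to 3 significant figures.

Δv₁ = 2.48 km/s

From the circular-orbit relation v² = μ/r at r = 7230 km: μ = v²r = (7.43)² × 7230 = 3.99131×10^5 km³/s².
The Hohmann ellipse has a_t = (r₁ + r₂)/2 = 32615 km.
Circular speed at r = 7230 km: v_c = √(μ/r) = 7.430 km/s.
Transfer-orbit speed at the same r (vis-viva, a = a_t): v_t = √[μ(2/r − 1/a_t)] = 9.908 km/s.
Δv₁ = |v_t − v_c| = |9.908 − 7.430| = 2.478 km/s.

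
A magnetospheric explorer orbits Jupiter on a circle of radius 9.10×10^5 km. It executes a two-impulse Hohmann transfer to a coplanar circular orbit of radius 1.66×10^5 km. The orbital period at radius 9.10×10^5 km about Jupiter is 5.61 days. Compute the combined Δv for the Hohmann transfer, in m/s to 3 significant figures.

From Kepler's third law T² = 4π²r³/μ at r = 9.10×10^5 km, T = 5.61 days = 5.61 × 86400 s = 4.84704×10^5 s: μ = 4π²r³/T² = 1.26628×10^8 km³/s².
Semi-major axis of the transfer orbit: a_t = (9.100×10^5 + 1.660×10^5)/2 = 5.380×10^5 km.
At r₁ the circular-orbit speed is v₁ = √(μ/r₁) = 11.79627 km/s.
Transfer-orbit speed at r₁ (vis-viva): v_a = √[μ(2/r₁ − 1/a_t)] = 6.552508 km/s.
First burn Δv₁ = |v_a − v₁| = 5.24376 km/s.
At r₂, v₂ = √(μ/r₂) = 27.619214 km/s.
Transfer-orbit speed at r₂: v_p = √[μ(2/r₂ − 1/a_t)] = 35.920375 km/s.
Second burn Δv₂ = |v₂ − v_p| = 8.30116 km/s.
Total Δv = Δv₁ + Δv₂ = 13.54 km/s.

Δv = 13500 m/s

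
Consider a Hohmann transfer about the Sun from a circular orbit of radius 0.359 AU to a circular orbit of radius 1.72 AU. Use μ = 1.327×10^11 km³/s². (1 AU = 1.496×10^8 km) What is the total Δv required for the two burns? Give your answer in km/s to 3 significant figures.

In km: r₁ = 0.359 × 1.496×10^8 = 5.37064×10^7 km; r₂ = 1.72 × 1.496×10^8 = 2.57312×10^8 km.
The Hohmann ellipse has a_t = (r₁ + r₂)/2 = 1.555092×10^8 km.
At r₁ the circular-orbit speed is v₁ = √(μ/r₁) = 49.7076 km/s.
Transfer-orbit speed at r₁ (v² = μ(2/r − 1/a)): v_p = √[μ(2/r₁ − 1/a_t)] = 63.9403 km/s.
First burn Δv₁ = |v_p − v₁| = 14.233 km/s.
Circular speed at r₂: v₂ = √(μ/r₂) = 22.7094 km/s.
Transfer-orbit speed at r₂: v_a = √[μ(2/r₂ − 1/a_t)] = 13.3457 km/s.
Second burn Δv₂ = |v₂ − v_a| = 9.3637 km/s.
Δv = Δv₁ + Δv₂ = 14.233 + 9.3637 = 23.60 km/s.

Δv = 23.6 km/s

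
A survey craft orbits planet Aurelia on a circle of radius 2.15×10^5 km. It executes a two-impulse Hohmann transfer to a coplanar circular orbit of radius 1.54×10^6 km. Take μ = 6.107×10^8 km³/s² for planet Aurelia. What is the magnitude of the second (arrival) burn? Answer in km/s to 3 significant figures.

Δv₂ = 10.1 km/s

The Hohmann ellipse has a_t = (r₁ + r₂)/2 = 8.775×10^5 km.
Circular speed at r = 1.540×10^6 km: v_c = √(μ/r) = 19.914 km/s.
Transfer-orbit speed at the same r (vis-viva, a = a_t): v_t = √[μ(2/r − 1/a_t)] = 9.8571 km/s.
Δv₂ = |v_t − v_c| = |9.8571 − 19.914| = 10.06 km/s.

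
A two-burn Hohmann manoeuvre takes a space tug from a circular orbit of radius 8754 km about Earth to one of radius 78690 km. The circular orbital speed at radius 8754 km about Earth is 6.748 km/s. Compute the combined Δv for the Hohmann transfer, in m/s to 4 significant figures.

Δv = 3548 m/s

From the circular-orbit relation v² = μ/r at r = 8754 km: μ = v²r = (6.748)² × 8754 = 3.98618×10^5 km³/s².
Transfer-ellipse semi-major axis a_t = (r₁ + r₂)/2 = (8754 + 78690)/2 = 43722 km.
At r₁ the circular-orbit speed is v₁ = √(μ/r₁) = 6.7480 km/s.
On the transfer ellipse at r₁, vis-viva gives v_p = √[μ(2/r₁ − 1/a_t)] = 9.0528 km/s.
First burn Δv₁ = |v_p − v₁| = 2.3048 km/s.
Circular speed at r₂: v₂ = √(μ/r₂) = 2.2507 km/s.
Transfer-orbit speed at r₂: v_a = √[μ(2/r₂ − 1/a_t)] = 1.0071 km/s.
Second burn Δv₂ = |v₂ − v_a| = 1.2436 km/s.
Δv = Δv₁ + Δv₂ = 2.3048 + 1.2436 = 3.548 km/s.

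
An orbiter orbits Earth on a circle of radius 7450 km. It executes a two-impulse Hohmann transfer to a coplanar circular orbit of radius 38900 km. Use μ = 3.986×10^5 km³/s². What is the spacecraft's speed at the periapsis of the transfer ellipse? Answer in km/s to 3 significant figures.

v = 9.48 km/s

Transfer-ellipse semi-major axis a_t = (r₁ + r₂)/2 = (7450 + 38900)/2 = 23175 km.
The periapsis of the transfer ellipse is at r = 7450 km.
From the vis-viva equation, v = √[μ(2/r − 1/a_t)] = 9.477 km/s.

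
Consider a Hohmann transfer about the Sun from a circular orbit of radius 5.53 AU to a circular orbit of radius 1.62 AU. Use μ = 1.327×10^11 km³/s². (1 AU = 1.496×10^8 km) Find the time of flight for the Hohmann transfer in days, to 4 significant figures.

t = 1235 days

In km: r₁ = 5.53 × 1.496×10^8 = 8.27288×10^8 km; r₂ = 1.62 × 1.496×10^8 = 2.42352×10^8 km.
Transfer-ellipse semi-major axis a_t = (r₁ + r₂)/2 = (8.27288×10^8 + 2.42352×10^8)/2 = 5.3482×10^8 km.
Half the transfer-orbit period gives t = π√(a_t³/μ) = 1.067×10^8 s.
Converting: 1.067×10^8 s ÷ 86400 s/day = 1235 days.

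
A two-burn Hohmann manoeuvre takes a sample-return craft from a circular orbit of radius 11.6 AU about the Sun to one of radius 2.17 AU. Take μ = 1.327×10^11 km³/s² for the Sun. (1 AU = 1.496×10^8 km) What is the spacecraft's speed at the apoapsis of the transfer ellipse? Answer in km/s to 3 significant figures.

v = 4.91 km/s

In km: r₁ = 11.6 × 1.496×10^8 = 1.73536×10^9 km; r₂ = 2.17 × 1.496×10^8 = 3.24632×10^8 km.
Semi-major axis of the transfer orbit: a_t = (1.73536×10^9 + 3.24632×10^8)/2 = 1.029996×10^9 km.
At apoapsis, r = 1.73536×10^9 km.
From the vis-viva equation, v = √[μ(2/r − 1/a_t)] = 4.909 km/s.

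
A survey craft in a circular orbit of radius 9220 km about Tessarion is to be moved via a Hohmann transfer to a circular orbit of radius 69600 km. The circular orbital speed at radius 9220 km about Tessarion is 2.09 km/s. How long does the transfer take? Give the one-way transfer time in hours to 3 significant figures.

From the circular-orbit relation v² = μ/r at r = 9220 km: μ = v²r = (2.09)² × 9220 = 40273.9 km³/s².
The Hohmann ellipse has a_t = (r₁ + r₂)/2 = 39410 km.
Half the transfer-orbit period gives t = π√(a_t³/μ) = 1.225×10^5 s.
Converting: 1.225×10^5 s ÷ 3600 s/hour = 34.0 hours.

t = 34.0 hours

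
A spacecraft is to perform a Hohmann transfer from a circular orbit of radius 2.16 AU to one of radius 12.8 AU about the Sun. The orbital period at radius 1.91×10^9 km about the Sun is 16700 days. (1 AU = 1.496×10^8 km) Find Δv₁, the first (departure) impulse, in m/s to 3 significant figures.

From Kepler's third law T² = 4π²r³/μ at r = 1.91×10^9 km, T = 16700 days = 16700 × 86400 s = 1.44288×10^9 s: μ = 4π²r³/T² = 1.32129×10^11 km³/s².
In km: r₁ = 2.16 × 1.496×10^8 = 3.23136×10^8 km; r₂ = 12.8 × 1.496×10^8 = 1.91488×10^9 km.
Semi-major axis of the transfer orbit: a_t = (3.23136×10^8 + 1.91488×10^9)/2 = 1.119008×10^9 km.
Circular speed at r = 3.23136×10^8 km: v_c = √(μ/r) = 20.221 km/s.
Vis-viva on the transfer ellipse at r = 3.23136×10^8 km gives v_t = √[μ(2/r − 1/a_t)] = 26.452 km/s.
Δv₁ = |v_t − v_c| = |26.452 − 20.221| = 6.231 km/s.

Δv₁ = 6230 m/s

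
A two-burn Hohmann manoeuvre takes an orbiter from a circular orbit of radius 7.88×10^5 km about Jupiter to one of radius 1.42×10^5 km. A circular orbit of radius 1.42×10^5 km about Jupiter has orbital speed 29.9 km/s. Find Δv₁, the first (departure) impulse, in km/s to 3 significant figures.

From the circular-orbit relation v² = μ/r at r = 1.42×10^5 km: μ = v²r = (29.9)² × 1.42×10^5 = 1.26949×10^8 km³/s².
The Hohmann ellipse has a_t = (r₁ + r₂)/2 = 4.650×10^5 km.
On the circular orbit at r = 7.880×10^5 km, v_c = √(μ/r) = 12.693 km/s.
Transfer-orbit speed at the same r (vis-viva, a = a_t): v_t = √[μ(2/r − 1/a_t)] = 7.0141 km/s.
Δv₁ = |v_t − v_c| = |7.0141 − 12.693| = 5.679 km/s.

Δv₁ = 5.68 km/s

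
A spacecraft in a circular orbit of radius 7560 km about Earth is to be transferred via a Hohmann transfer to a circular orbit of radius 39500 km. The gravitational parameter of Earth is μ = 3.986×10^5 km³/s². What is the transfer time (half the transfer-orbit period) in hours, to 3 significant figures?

t = 4.99 hours

Semi-major axis of the transfer orbit: a_t = (7560 + 39500)/2 = 23530 km.
By Kepler's third law the transfer-orbit period is T = 2π√(a_t³/μ), so t = T/2 = 17960 s.
Converting: 17960 s ÷ 3600 s/hour = 4.99 hours.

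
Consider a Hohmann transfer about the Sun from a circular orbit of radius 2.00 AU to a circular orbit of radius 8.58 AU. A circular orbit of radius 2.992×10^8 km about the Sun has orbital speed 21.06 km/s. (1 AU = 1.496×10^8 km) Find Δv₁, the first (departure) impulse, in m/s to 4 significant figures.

From the circular-orbit relation v² = μ/r at r = 2.992×10^8 km: μ = v²r = (21.06)² × 2.992×10^8 = 1.32702×10^11 km³/s².
In km: r₁ = 2.00 × 1.496×10^8 = 2.992×10^8 km; r₂ = 8.58 × 1.496×10^8 = 1.283568×10^9 km.
The Hohmann ellipse has a_t = (r₁ + r₂)/2 = 7.91384×10^8 km.
Circular speed at r = 2.992×10^8 km: v_c = √(μ/r) = 21.060 km/s.
Transfer-orbit speed at the same r (vis-viva, a = a_t): v_t = √[μ(2/r − 1/a_t)] = 26.821 km/s.
Δv₁ = |v_t − v_c| = |26.821 − 21.060| = 5.761 km/s.

Δv₁ = 5761 m/s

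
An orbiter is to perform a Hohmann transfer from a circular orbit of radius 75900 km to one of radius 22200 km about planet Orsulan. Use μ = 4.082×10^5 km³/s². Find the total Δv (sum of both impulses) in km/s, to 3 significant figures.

Transfer-ellipse semi-major axis a_t = (r₁ + r₂)/2 = (75900 + 22200)/2 = 49050 km.
Circular speed at r₁: v₁ = √(μ/r₁) = √(4.082×10^5/75900) = 2.3191 km/s.
Transfer-orbit speed at r₁ (v² = μ(2/r − 1/a)): v_a = √[μ(2/r₁ − 1/a_t)] = 1.5602 km/s.
First burn Δv₁ = |v_a − v₁| = 0.7589 km/s.
Circular speed at r₂: v₂ = √(μ/r₂) = 4.288 km/s.
Transfer-orbit speed at r₂: v_p = √[μ(2/r₂ − 1/a_t)] = 5.334 km/s.
Second burn Δv₂ = |v₂ − v_p| = 1.046 km/s.
Δv = Δv₁ + Δv₂ = 0.7589 + 1.046 = 1.805 km/s.

Δv = 1.80 km/s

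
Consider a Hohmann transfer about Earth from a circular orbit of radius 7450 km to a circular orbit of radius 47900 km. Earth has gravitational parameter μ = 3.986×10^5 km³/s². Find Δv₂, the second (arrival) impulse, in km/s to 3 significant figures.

The Hohmann ellipse has a_t = (r₁ + r₂)/2 = 27675 km.
On the circular orbit at r = 47900 km, v_c = √(μ/r) = 2.885 km/s.
Vis-viva on the transfer ellipse at r = 47900 km gives v_t = √[μ(2/r − 1/a_t)] = 1.497 km/s.
Δv₂ = |v_t − v_c| = |1.497 − 2.885| = 1.388 km/s.

Δv₂ = 1.39 km/s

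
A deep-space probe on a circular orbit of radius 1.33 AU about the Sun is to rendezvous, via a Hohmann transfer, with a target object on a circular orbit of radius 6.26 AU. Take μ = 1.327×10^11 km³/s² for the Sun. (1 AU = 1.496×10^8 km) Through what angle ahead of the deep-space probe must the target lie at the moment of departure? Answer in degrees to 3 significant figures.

In km: r₁ = 1.33 × 1.496×10^8 = 1.98968×10^8 km; r₂ = 6.26 × 1.496×10^8 = 9.36496×10^8 km.
Transfer-ellipse semi-major axis a_t = (r₁ + r₂)/2 = (1.98968×10^8 + 9.36496×10^8)/2 = 5.67732×10^8 km.
The half-period of the transfer ellipse is t = π√(a_t³/μ) = 1.1666×10^8 s.
Target angular speed ω₂ = √(μ/r₂³) = 1.2711×10^-8 rad/s.
Angle swept by the target during transfer: ω₂·t = 1.4829 rad = 84.96°.
The deep-space probe traverses 180° on the transfer ellipse, so the target must lead by 180° − 84.96° = 95.0°.

φ = 95.0°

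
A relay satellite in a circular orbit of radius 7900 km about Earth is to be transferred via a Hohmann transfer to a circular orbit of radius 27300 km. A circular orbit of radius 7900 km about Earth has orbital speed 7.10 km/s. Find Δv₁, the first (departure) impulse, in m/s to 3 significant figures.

From the circular-orbit relation v² = μ/r at r = 7900 km: μ = v²r = (7.10)² × 7900 = 3.98239×10^5 km³/s².
Semi-major axis of the transfer orbit: a_t = (7900 + 27300)/2 = 17600 km.
Circular speed at r = 7900 km: v_c = √(μ/r) = 7.100 km/s.
Transfer-orbit speed at the same r (vis-viva, a = a_t): v_t = √[μ(2/r − 1/a_t)] = 8.843 km/s.
Δv₁ = |v_t − v_c| = |8.843 − 7.100| = 1.743 km/s.

Δv₁ = 1740 m/s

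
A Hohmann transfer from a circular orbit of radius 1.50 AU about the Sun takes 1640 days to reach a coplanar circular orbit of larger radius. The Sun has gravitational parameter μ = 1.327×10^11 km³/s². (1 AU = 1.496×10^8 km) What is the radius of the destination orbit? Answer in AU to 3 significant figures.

In km: r₁ = 1.50 × 1.496×10^8 = 2.244×10^8 km.
Transfer time t = 1640 days = 1.41696×10^8 s, and t = π√(a_t³/μ).
So a_t = (μ t²/π²)^(1/3) = (1.327×10^11 × (1.41696×10^8)² / π²)^(1/3) = 6.4629×10^8 km.
Since a_t = (r₁ + r₂)/2, r₂ = 2a_t − r₁ = 2×6.4629×10^8 − 2.244×10^8 = 1.06818×10^9 km.
In AU: r₂ = 1.06818×10^9 / 1.496×10^8 = 7.14 AU.

r₂ = 7.14 AU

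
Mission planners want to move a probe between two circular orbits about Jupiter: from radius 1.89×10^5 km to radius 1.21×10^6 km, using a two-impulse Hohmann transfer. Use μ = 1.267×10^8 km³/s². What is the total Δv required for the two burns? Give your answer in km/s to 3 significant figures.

Δv = 13.1 km/s

The Hohmann ellipse has a_t = (r₁ + r₂)/2 = 6.995×10^5 km.
Circular speed at r₁: v₁ = √(μ/r₁) = √(1.267×10^8/1.890×10^5) = 25.8915 km/s.
On the transfer ellipse at r₁, vis-viva gives v_p = √[μ(2/r₁ − 1/a_t)] = 34.0531 km/s.
First burn Δv₁ = |v_p − v₁| = 8.162 km/s.
At r₂, v₂ = √(μ/r₂) = 10.233 km/s.
Transfer-orbit speed at r₂: v_a = √[μ(2/r₂ − 1/a_t)] = 5.3190 km/s.
Second burn Δv₂ = |v₂ − v_a| = 4.914 km/s.
Total Δv = Δv₁ + Δv₂ = 13.08 km/s.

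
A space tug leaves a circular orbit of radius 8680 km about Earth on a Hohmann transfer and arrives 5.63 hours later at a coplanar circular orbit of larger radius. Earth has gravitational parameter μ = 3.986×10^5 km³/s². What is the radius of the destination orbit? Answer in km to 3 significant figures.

r₂ = 42300 km

Transfer time t = 5.63 hours = 20268 s, and t = π√(a_t³/μ).
So a_t = (μ t²/π²)^(1/3) = (3.986×10^5 × (20268)² / π²)^(1/3) = 25505 km.
Since a_t = (r₁ + r₂)/2, r₂ = 2a_t − r₁ = 2×25505 − 8680 = 42330 km.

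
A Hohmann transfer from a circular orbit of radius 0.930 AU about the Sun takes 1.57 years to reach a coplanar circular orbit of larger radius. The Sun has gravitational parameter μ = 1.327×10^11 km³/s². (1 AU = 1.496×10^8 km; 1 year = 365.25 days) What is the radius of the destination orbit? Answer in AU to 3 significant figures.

r₂ = 3.36 AU

In km: r₁ = 0.930 × 1.496×10^8 = 1.39128×10^8 km.
Transfer time t = 1.57 years × 365.25 × 86400 s = 4.9545432×10^7 s, and t = π√(a_t³/μ).
So a_t = (μ t²/π²)^(1/3) = (1.327×10^11 × (4.9545432×10^7)² / π²)^(1/3) = 3.2077×10^8 km.
Since a_t = (r₁ + r₂)/2, r₂ = 2a_t − r₁ = 2×3.2077×10^8 − 1.39128×10^8 = 5.02412×10^8 km.
In AU: r₂ = 5.02412×10^8 / 1.496×10^8 = 3.36 AU.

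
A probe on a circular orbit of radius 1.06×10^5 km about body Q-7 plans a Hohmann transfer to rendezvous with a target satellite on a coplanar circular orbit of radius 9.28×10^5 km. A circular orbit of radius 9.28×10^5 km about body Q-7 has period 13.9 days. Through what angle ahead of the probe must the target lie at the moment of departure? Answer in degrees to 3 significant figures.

φ = 105°

From Kepler's third law T² = 4π²r³/μ at r = 9.28×10^5 km, T = 13.9 days = 13.9 × 86400 s = 1.20096×10^6 s: μ = 4π²r³/T² = 2.18749×10^7 km³/s².
The Hohmann ellipse has a_t = (r₁ + r₂)/2 = 5.170×10^5 km.
Transfer time t = π√(a_t³/μ) = 2.497×10^5 s.
The target's mean motion on its circular orbit is ω₂ = √(μ/r₂³) = 5.232×10^-6 rad/s.
Angle swept by the target during transfer: ω₂·t = 1.3064 rad = 74.85°.
Arrival is 180° from departure on the ellipse, so φ = 180° − 74.85° = 105°.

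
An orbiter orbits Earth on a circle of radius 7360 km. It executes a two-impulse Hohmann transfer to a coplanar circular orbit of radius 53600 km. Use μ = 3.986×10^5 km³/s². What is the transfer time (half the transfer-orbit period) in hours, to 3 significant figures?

t = 7.36 hours

Transfer-ellipse semi-major axis a_t = (r₁ + r₂)/2 = (7360 + 53600)/2 = 30480 km.
By Kepler's third law the transfer-orbit period is T = 2π√(a_t³/μ), so t = T/2 = 26480 s.
Converting: 26480 s ÷ 3600 s/hour = 7.36 hours.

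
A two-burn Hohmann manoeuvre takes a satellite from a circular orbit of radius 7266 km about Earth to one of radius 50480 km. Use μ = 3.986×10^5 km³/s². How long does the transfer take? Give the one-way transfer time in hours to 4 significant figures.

The Hohmann ellipse has a_t = (r₁ + r₂)/2 = 28873 km.
Half the transfer-orbit period gives t = π√(a_t³/μ) = 24410 s.
Converting: 24410 s ÷ 3600 s/hour = 6.781 hours.

t = 6.781 hours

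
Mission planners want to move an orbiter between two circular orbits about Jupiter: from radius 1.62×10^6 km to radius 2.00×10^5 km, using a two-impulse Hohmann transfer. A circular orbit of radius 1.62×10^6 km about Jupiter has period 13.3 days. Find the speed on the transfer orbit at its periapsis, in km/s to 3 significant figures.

From Kepler's third law T² = 4π²r³/μ at r = 1.62×10^6 km, T = 13.3 days = 13.3 × 86400 s = 1.14912×10^6 s: μ = 4π²r³/T² = 1.27108×10^8 km³/s².
Transfer-ellipse semi-major axis a_t = (r₁ + r₂)/2 = (1.620×10^6 + 2.000×10^5)/2 = 9.100×10^5 km.
The periapsis of the transfer ellipse is at r = 2.000×10^5 km.
Applying v² = μ(2/r − 1/a_t): v = 33.64 km/s.

v = 33.6 km/s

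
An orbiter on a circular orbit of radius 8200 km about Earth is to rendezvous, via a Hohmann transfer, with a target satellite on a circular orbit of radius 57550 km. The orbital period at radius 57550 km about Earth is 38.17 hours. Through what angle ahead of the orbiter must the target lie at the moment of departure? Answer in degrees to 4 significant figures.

From Kepler's third law T² = 4π²r³/μ at r = 57550 km, T = 38.17 hours = 38.17 × 3600 s = 1.37412×10^5 s: μ = 4π²r³/T² = 3.98517×10^5 km³/s².
Transfer-ellipse semi-major axis a_t = (r₁ + r₂)/2 = (8200 + 57550)/2 = 32875 km.
Transfer time t = π√(a_t³/μ) = 29663.7 s.
The target's mean motion on its circular orbit is ω₂ = √(μ/r₂³) = 4.57252×10^-5 rad/s.
Angle swept by the target during transfer: ω₂·t = 1.35638 rad = 77.71°.
The orbiter traverses 180° on the transfer ellipse, so the target must lead by 180° − 77.71° = 102.3°.

φ = 102.3°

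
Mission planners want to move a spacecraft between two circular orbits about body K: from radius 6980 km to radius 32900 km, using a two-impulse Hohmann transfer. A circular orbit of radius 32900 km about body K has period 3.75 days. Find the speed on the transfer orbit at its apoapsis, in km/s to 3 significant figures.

From Kepler's third law T² = 4π²r³/μ at r = 32900 km, T = 3.75 days = 3.75 × 86400 s = 3.240×10^5 s: μ = 4π²r³/T² = 13392.4 km³/s².
The Hohmann ellipse has a_t = (r₁ + r₂)/2 = 19940 km.
The apoapsis of the transfer ellipse is at r = 32900 km.
Vis-viva: v = √[μ(2/r − 1/a_t)] = √[13392.4 × (2/32900 − 1/19940)] = 0.3775 km/s.

v = 0.377 km/s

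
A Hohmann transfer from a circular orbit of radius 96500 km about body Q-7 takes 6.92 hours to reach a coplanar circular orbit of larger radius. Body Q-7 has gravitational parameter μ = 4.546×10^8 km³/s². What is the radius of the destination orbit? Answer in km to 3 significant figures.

Transfer time t = 6.92 hours = 24912 s, and t = π√(a_t³/μ).
So a_t = (μ t²/π²)^(1/3) = (4.546×10^8 × (24912)² / π²)^(1/3) = 3.0576×10^5 km.
Since a_t = (r₁ + r₂)/2, r₂ = 2a_t − r₁ = 2×3.0576×10^5 − 96500 = 5.1502×10^5 km.

r₂ = 5.15×10^5 km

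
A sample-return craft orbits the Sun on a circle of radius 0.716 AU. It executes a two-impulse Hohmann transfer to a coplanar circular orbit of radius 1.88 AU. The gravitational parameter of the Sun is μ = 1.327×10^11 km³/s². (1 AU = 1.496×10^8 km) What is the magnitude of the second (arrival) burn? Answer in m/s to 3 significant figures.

In km: r₁ = 0.716 × 1.496×10^8 = 1.071136×10^8 km; r₂ = 1.88 × 1.496×10^8 = 2.81248×10^8 km.
Transfer-ellipse semi-major axis a_t = (r₁ + r₂)/2 = (1.071136×10^8 + 2.81248×10^8)/2 = 1.941808×10^8 km.
Circular speed at r = 2.81248×10^8 km: v_c = √(μ/r) = 21.722 km/s.
Transfer-orbit speed at the same r (vis-viva, a = a_t): v_t = √[μ(2/r − 1/a_t)] = 16.133 km/s.
Δv₂ = |v_t − v_c| = |16.133 − 21.722| = 5.589 km/s.

Δv₂ = 5590 m/s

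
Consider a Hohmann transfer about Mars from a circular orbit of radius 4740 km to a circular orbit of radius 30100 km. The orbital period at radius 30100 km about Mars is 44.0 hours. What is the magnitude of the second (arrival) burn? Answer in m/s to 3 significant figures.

From Kepler's third law T² = 4π²r³/μ at r = 30100 km, T = 44.0 hours = 44.0 × 3600 s = 1.584×10^5 s: μ = 4π²r³/T² = 42909.0 km³/s².
Semi-major axis of the transfer orbit: a_t = (4740 + 30100)/2 = 17420 km.
Circular speed at r = 30100 km: v_c = √(μ/r) = 1.194 km/s.
Vis-viva on the transfer ellipse at r = 30100 km gives v_t = √[μ(2/r − 1/a_t)] = 0.6228 km/s.
Δv₂ = |v_t − v_c| = |0.6228 − 1.194| = 0.5712 km/s.

Δv₂ = 571 m/s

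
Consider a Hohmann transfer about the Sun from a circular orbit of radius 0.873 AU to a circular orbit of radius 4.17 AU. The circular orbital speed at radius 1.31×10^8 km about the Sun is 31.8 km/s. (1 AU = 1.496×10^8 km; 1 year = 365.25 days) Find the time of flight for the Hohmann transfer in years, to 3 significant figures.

t = 2.00 years

From the circular-orbit relation v² = μ/r at r = 1.31×10^8 km: μ = v²r = (31.8)² × 1.31×10^8 = 1.32472×10^11 km³/s².
In km: r₁ = 0.873 × 1.496×10^8 = 1.306008×10^8 km; r₂ = 4.17 × 1.496×10^8 = 6.23832×10^8 km.
The Hohmann ellipse has a_t = (r₁ + r₂)/2 = 3.772164×10^8 km.
Transfer time t = π√(a_t³/μ) = π√((3.772164×10^8)³ / 1.32472×10^11) = 6.324×10^7 s.
Converting: 6.324×10^7 s ÷ 3.15576×10^7 s/year (365.25 × 86400) = 2.00 years.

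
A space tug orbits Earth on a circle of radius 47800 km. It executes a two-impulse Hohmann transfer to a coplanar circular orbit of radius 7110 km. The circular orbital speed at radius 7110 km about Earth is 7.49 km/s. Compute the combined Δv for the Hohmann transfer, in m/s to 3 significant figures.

Δv = 3810 m/s

From the circular-orbit relation v² = μ/r at r = 7110 km: μ = v²r = (7.49)² × 7110 = 3.98872×10^5 km³/s².
Semi-major axis of the transfer orbit: a_t = (47800 + 7110)/2 = 27455 km.
At r₁ the circular-orbit speed is v₁ = √(μ/r₁) = 2.889 km/s.
Transfer-orbit speed at r₁ (v² = μ(2/r − 1/a)): v_a = √[μ(2/r₁ − 1/a_t)] = 1.470 km/s.
First burn Δv₁ = |v_a − v₁| = 1.419 km/s.
At r₂, v₂ = √(μ/r₂) = 7.490 km/s.
Transfer-orbit speed at r₂: v_p = √[μ(2/r₂ − 1/a_t)] = 9.883 km/s.
Second burn Δv₂ = |v₂ − v_p| = 2.393 km/s.
Δv = Δv₁ + Δv₂ = 1.419 + 2.393 = 3.812 km/s.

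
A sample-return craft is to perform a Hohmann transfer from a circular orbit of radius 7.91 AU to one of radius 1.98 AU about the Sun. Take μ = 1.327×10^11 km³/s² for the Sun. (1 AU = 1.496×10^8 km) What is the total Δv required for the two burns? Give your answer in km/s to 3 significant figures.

In km: r₁ = 7.91 × 1.496×10^8 = 1.183336×10^9 km; r₂ = 1.98 × 1.496×10^8 = 2.96208×10^8 km.
The Hohmann ellipse has a_t = (r₁ + r₂)/2 = 7.39772×10^8 km.
At r₁ the circular-orbit speed is v₁ = √(μ/r₁) = 10.589646 km/s.
On the transfer ellipse at r₁, v² = μ(2/r − 1/a) gives v_a = √[μ(2/r₁ − 1/a_t)] = 6.7008650 km/s.
First burn Δv₁ = |v_a − v₁| = 3.88878 km/s.
Circular speed at r₂: v₂ = √(μ/r₂) = 21.1659 km/s.
Transfer-orbit speed at r₂: v_p = √[μ(2/r₂ − 1/a_t)] = 26.7696 km/s.
Second burn Δv₂ = |v₂ − v_p| = 5.60370 km/s.
Total Δv = Δv₁ + Δv₂ = 9.492 km/s.

Δv = 9.49 km/s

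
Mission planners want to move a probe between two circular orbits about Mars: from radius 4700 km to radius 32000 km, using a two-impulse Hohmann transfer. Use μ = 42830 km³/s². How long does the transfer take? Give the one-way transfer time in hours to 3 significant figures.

Semi-major axis of the transfer orbit: a_t = (4700 + 32000)/2 = 18350 km.
Half the transfer-orbit period gives t = π√(a_t³/μ) = 37730 s.
Converting: 37730 s ÷ 3600 s/hour = 10.5 hours.

t = 10.5 hours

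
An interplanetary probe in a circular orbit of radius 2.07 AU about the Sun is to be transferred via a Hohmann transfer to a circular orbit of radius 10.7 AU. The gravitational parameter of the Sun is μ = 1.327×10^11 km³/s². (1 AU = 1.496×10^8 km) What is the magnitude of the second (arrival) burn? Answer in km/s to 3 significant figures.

Δv₂ = 3.92 km/s

In km: r₁ = 2.07 × 1.496×10^8 = 3.09672×10^8 km; r₂ = 10.7 × 1.496×10^8 = 1.60072×10^9 km.
Semi-major axis of the transfer orbit: a_t = (3.09672×10^8 + 1.60072×10^9)/2 = 9.55196×10^8 km.
On the circular orbit at r = 1.60072×10^9 km, v_c = √(μ/r) = 9.105 km/s.
Vis-viva on the transfer ellipse at r = 1.60072×10^9 km gives v_t = √[μ(2/r − 1/a_t)] = 5.184 km/s.
Δv₂ = |v_t − v_c| = |5.184 − 9.105| = 3.921 km/s.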